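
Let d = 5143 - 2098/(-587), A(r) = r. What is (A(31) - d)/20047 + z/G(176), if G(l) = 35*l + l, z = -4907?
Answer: -76769566135/74559443904 ≈ -1.0296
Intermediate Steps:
G(l) = 36*l
d = 3021039/587 (d = 5143 - 2098*(-1/587) = 5143 + 2098/587 = 3021039/587 ≈ 5146.6)
(A(31) - d)/20047 + z/G(176) = (31 - 1*3021039/587)/20047 - 4907/(36*176) = (31 - 3021039/587)*(1/20047) - 4907/6336 = -3002842/587*1/20047 - 4907*1/6336 = -3002842/11767589 - 4907/6336 = -76769566135/74559443904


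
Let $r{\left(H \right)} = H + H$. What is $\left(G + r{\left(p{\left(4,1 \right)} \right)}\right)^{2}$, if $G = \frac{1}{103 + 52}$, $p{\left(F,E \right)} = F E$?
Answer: $\frac{1540081}{24025} \approx 64.103$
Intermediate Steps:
$p{\left(F,E \right)} = E F$
$r{\left(H \right)} = 2 H$
$G = \frac{1}{155} \approx 0.0064516$
$\left(G + r{\left(p{\left(4,1 \right)} \right)}\right)^{2} = \left(\frac{1}{155} + 2 \cdot 1 \cdot 4\right)^{2} = \left(\frac{1}{155} + 2 \cdot 4\right)^{2} = \left(\frac{1}{155} + 8\right)^{2} = \left(\frac{1241}{155}\right)^{2} = \frac{1540081}{24025}$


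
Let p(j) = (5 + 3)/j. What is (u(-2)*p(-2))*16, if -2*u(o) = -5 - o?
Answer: -96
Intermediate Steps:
p(j) = 8/j
u(o) = 5/2 + o/2 (u(o) = -(-5 - o)/2 = 5/2 + o/2)
(u(-2)*p(-2))*16 = ((5/2 + (½)*(-2))*(8/(-2)))*16 = ((5/2 - 1)*(8*(-½)))*16 = ((3/2)*(-4))*16 = -6*16 = -96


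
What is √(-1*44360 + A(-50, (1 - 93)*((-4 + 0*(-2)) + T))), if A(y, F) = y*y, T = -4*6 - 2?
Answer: 2*I*√10465 ≈ 204.6*I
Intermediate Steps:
T = -26 (T = -24 - 2 = -26)
A(y, F) = y²
√(-1*44360 + A(-50, (1 - 93)*((-4 + 0*(-2)) + T))) = √(-1*44360 + (-50)²) = √(-44360 + 2500) = √(-41860) = 2*I*√10465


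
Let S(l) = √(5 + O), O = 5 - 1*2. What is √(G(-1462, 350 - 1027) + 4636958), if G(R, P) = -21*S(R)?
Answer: √(4636958 - 42*√2) ≈ 2153.3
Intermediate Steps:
O = 3 (O = 5 - 2 = 3)
S(l) = 2*√2 (S(l) = √(5 + 3) = √8 = 2*√2)
G(R, P) = -42*√2
√(G(-1462, 350 - 1027) + 4636958) = √(-42*√2 + 4636958) = √(4636958 - 42*√2)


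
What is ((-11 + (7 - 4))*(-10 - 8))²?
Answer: 20736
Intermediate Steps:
((-11 + (7 - 4))*(-10 - 8))² = ((-11 + 3)*(-18))² = (-8*(-18))² = 144² = 20736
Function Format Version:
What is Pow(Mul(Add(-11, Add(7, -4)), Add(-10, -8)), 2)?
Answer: 20736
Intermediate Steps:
Pow(Mul(Add(-11, Add(7, -4)), Add(-10, -8)), 2) = Pow(Mul(Add(-11, 3), -18), 2) = Pow(Mul(-8, -18), 2) = Pow(144, 2) = 20736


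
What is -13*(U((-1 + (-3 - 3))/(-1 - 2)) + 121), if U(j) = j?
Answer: -4810/3 ≈ -1603.3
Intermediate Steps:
-13*(U((-1 + (-3 - 3))/(-1 - 2)) + 121) = -13*((-1 + (-3 - 3))/(-1 - 2) + 121) = -13*((-1 - 6)/(-3) + 121) = -13*(-7*(-⅓) + 121) = -13*(7/3 + 121) = -13*370/3 = -4810/3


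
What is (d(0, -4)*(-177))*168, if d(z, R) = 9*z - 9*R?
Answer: -1070496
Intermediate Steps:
d(z, R) = -9*R + 9*z
(d(0, -4)*(-177))*168 = ((-9*(-4) + 9*0)*(-177))*168 = ((36 + 0)*(-177))*168 = (36*(-177))*168 = -6372*168 = -1070496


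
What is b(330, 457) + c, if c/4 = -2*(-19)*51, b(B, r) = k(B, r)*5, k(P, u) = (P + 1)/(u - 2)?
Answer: 705763/91 ≈ 7755.6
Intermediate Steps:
k(P, u) = (1 + P)/(-2 + u)
b(B, r) = 5*(1 + B)/(-2 + r) (b(B, r) = ((1 + B)/(-2 + r))*5 = 5*(1 + B)/(-2 + r))
c = 7752 (c = 4*(-2*(-19)*51) = 4*(38*51) = 4*1938 = 7752)
b(330, 457) + c = 5*(1 + 330)/(-2 + 457) + 7752 = 5*331/455 + 7752 = 5*(1/455)*331 + 7752 = 331/91 + 7752 = 705763/91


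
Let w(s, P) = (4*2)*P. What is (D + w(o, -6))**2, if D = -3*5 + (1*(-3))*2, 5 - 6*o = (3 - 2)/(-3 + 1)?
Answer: 4761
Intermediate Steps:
o = 11/12 (o = 5/6 - (3 - 2)/(6*(-3 + 1)) = 5/6 - 1/(6*(-2)) = 5/6 - (-1)/(6*2) = 5/6 - 1/6*(-1/2) = 5/6 + 1/12 = 11/12 ≈ 0.91667)
w(s, P) = 8*P
D = -21 (D = -15 - 3*2 = -15 - 6 = -21)
(D + w(o, -6))**2 = (-21 + 8*(-6))**2 = (-21 - 48)**2 = (-69)**2 = 4761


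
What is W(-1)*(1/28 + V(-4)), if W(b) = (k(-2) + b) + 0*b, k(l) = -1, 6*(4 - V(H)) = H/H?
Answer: -325/42 ≈ -7.7381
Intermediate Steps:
V(H) = 23/6 (V(H) = 4 - H/(6*H) = 4 - ⅙*1 = 4 - ⅙ = 23/6)
W(b) = -1 + b (W(b) = (-1 + b) + 0*b = (-1 + b) + 0 = -1 + b)
W(-1)*(1/28 + V(-4)) = (-1 - 1)*(1/28 + 23/6) = -2*(1/28 + 23/6) = -2*325/84 = -325/42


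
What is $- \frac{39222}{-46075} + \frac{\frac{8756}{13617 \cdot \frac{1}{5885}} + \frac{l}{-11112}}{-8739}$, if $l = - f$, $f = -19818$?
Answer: $\frac{4249034056270997}{10154288611856700} \approx 0.41845$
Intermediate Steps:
$l = 19818$ ($l = \left(-1\right) \left(-19818\right) = 19818$)
$- \frac{39222}{-46075} + \frac{\frac{8756}{13617 \cdot \frac{1}{5885}} + \frac{l}{-11112}}{-8739} = - \frac{39222}{-46075} + \frac{\frac{8756}{13617 \cdot \frac{1}{5885}} + \frac{19818}{-11112}}{-8739} = \left(-39222\right) \left(- \frac{1}{46075}\right) + \left(\frac{8756}{13617 \cdot \frac{1}{5885}} + 19818 \left(- \frac{1}{11112}\right)\right) \left(- \frac{1}{8739}\right) = \frac{39222}{46075} + \left(\frac{8756}{\frac{13617}{5885}} - \frac{3303}{1852}\right) \left(- \frac{1}{8739}\right) = \frac{39222}{46075} + \left(8756 \cdot \frac{5885}{13617} - \frac{3303}{1852}\right) \left(- \frac{1}{8739}\right) = \frac{39222}{46075} + \left(\frac{51529060}{13617} - \frac{3303}{1852}\right) \left(- \frac{1}{8739}\right) = \frac{39222}{46075} + \frac{95386842169}{25218684} \left(- \frac{1}{8739}\right) = \frac{39222}{46075} - \frac{95386842169}{220386079476} = \frac{4249034056270997}{10154288611856700}$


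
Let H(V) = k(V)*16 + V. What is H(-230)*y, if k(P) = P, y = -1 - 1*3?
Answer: 15640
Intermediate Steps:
y = -4 (y = -1 - 3 = -4)
H(V) = 17*V (H(V) = V*16 + V = 16*V + V = 17*V)
H(-230)*y = (17*(-230))*(-4) = -3910*(-4) = 15640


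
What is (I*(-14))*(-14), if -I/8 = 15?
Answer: -23520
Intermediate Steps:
I = -120 (I = -8*15 = -120)
(I*(-14))*(-14) = -120*(-14)*(-14) = 1680*(-14) = -23520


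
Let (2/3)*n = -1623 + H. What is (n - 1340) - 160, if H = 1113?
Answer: -2265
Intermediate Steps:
n = -765 (n = 3*(-1623 + 1113)/2 = (3/2)*(-510) = -765)
(n - 1340) - 160 = (-765 - 1340) - 160 = -2105 - 160 = -2265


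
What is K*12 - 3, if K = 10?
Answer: 117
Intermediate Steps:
K*12 - 3 = 10*12 - 3 = 120 - 3 = 117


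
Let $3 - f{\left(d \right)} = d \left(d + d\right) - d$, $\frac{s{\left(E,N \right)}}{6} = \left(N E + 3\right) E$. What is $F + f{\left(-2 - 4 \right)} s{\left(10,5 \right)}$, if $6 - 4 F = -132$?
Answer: $- \frac{476931}{2} \approx -2.3847 \cdot 10^{5}$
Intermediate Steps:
$F = \frac{69}{2}$ ($F = \frac{3}{2} - -33 = \frac{3}{2} + 33 = \frac{69}{2} \approx 34.5$)
$s{\left(E,N \right)} = 6 E \left(3 + E N\right)$ ($s{\left(E,N \right)} = 6 \left(N E + 3\right) E = 6 \left(E N + 3\right) E = 6 \left(3 + E N\right) E = 6 E \left(3 + E N\right)$)
$f{\left(d \right)} = 3 + d - 2 d^{2}$ ($f{\left(d \right)} = 3 - \left(d \left(d + d\right) - d\right) = 3 - \left(d 2 d - d\right) = 3 - \left(2 d^{2} - d\right) = 3 - \left(- d + 2 d^{2}\right) = 3 + d - 2 d^{2}$)
$F + f{\left(-2 - 4 \right)} s{\left(10,5 \right)} = \frac{69}{2} + \left(3 - 6 - 2 \left(-2 - 4\right)^{2}\right) 6 \cdot 10 \left(3 + 10 \cdot 5\right) = \frac{69}{2} + \left(3 - 6 - 2 \left(-2 - 4\right)^{2}\right) 6 \cdot 10 \left(3 + 50\right) = \frac{69}{2} + \left(3 - 6 - 2 \left(-6\right)^{2}\right) 6 \cdot 10 \cdot 53 = \frac{69}{2} + \left(3 - 6 - 72\right) 3180 = \frac{69}{2} - 238500 = - \frac{476931}{2}$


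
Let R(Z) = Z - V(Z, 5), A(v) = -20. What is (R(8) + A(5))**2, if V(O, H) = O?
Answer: 400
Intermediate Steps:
R(Z) = 0 (R(Z) = Z - Z = 0)
(R(8) + A(5))**2 = (0 - 20)**2 = (-20)**2 = 400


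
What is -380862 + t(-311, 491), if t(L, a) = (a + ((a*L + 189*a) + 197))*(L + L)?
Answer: 36450246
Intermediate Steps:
t(L, a) = 2*L*(197 + 190*a + L*a) (t(L, a) = (a + ((L*a + 189*a) + 197))*(2*L) = (a + ((189*a + L*a) + 197))*(2*L) = (a + (197 + 189*a + L*a))*(2*L) = (197 + 190*a + L*a)*(2*L) = 2*L*(197 + 190*a + L*a))
-380862 + t(-311, 491) = -380862 + 2*(-311)*(197 + 190*491 - 311*491) = -380862 + 2*(-311)*(197 + 93290 - 152701) = -380862 + 2*(-311)*(-59214) = -380862 + 36831108 = 36450246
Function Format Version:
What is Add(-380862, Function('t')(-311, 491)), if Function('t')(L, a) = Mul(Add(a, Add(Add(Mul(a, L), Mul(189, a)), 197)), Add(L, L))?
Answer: 36450246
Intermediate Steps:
Function('t')(L, a) = Mul(2, L, Add(197, Mul(190, a), Mul(L, a))) (Function('t')(L, a) = Mul(Add(a, Add(Add(Mul(L, a), Mul(189, a)), 197)), Mul(2, L)) = Mul(Add(a, Add(Add(Mul(189, a), Mul(L, a)), 197)), Mul(2, L)) = Mul(Add(a, Add(197, Mul(189, a), Mul(L, a))), Mul(2, L)) = Mul(Add(197, Mul(190, a), Mul(L, a)), Mul(2, L)) = Mul(2, L, Add(197, Mul(190, a), Mul(L, a))))
Add(-380862, Function('t')(-311, 491)) = Add(-380862, Mul(2, -311, Add(197, Mul(190, 491), Mul(-311, 491)))) = Add(-380862, Mul(2, -311, Add(197, 93290, -152701))) = Add(-380862, Mul(2, -311, -59214)) = Add(-380862, 36831108) = 36450246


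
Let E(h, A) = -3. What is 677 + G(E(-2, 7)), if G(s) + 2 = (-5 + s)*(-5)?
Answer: 715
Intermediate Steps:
G(s) = 23 - 5*s (G(s) = -2 + (-5 + s)*(-5) = -2 + (25 - 5*s) = 23 - 5*s)
677 + G(E(-2, 7)) = 677 + (23 - 5*(-3)) = 677 + (23 + 15) = 677 + 38 = 715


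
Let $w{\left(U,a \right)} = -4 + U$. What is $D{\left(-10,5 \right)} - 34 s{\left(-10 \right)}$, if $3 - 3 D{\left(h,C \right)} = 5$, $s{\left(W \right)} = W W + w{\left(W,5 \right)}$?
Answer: $- \frac{8774}{3} \approx -2924.7$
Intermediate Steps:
$s{\left(W \right)} = -4 + W + W^{2}$ ($s{\left(W \right)} = W W + \left(-4 + W\right) = W^{2} + \left(-4 + W\right) = -4 + W + W^{2}$)
$D{\left(h,C \right)} = - \frac{2}{3}$ ($D{\left(h,C \right)} = 1 - \frac{5}{3} = - \frac{2}{3}$)
$D{\left(-10,5 \right)} - 34 s{\left(-10 \right)} = - \frac{2}{3} - 34 \left(-4 - 10 + \left(-10\right)^{2}\right) = - \frac{2}{3} - 34 \left(-4 - 10 + 100\right) = - \frac{2}{3} - 2924 = - \frac{8774}{3}$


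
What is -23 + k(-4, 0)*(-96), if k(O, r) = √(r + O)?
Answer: -23 - 192*I ≈ -23.0 - 192.0*I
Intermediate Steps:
k(O, r) = √(O + r)
-23 + k(-4, 0)*(-96) = -23 + √(-4 + 0)*(-96) = -23 + √(-4)*(-96) = -23 + (2*I)*(-96) = -23 - 192*I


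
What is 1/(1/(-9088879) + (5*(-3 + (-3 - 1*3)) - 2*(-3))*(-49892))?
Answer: 9088879/17685031691651 ≈ 5.1393e-7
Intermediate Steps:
1/(1/(-9088879) + (5*(-3 + (-3 - 1*3)) - 2*(-3))*(-49892)) = 1/(-1/9088879 + (5*(-3 + (-3 - 3)) + 6)*(-49892)) = 1/(-1/9088879 + (5*(-3 - 6) + 6)*(-49892)) = 1/(-1/9088879 + (5*(-9) + 6)*(-49892)) = 1/(-1/9088879 + (-45 + 6)*(-49892)) = 1/(-1/9088879 - 39*(-49892)) = 1/(-1/9088879 + 1945788) = 1/(17685031691651/9088879) = 9088879/17685031691651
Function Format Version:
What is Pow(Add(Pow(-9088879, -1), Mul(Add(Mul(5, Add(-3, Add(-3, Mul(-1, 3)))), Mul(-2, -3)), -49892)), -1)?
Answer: Rational(9088879, 17685031691651) ≈ 5.1393e-7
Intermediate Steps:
Pow(Add(Pow(-9088879, -1), Mul(Add(Mul(5, Add(-3, Add(-3, Mul(-1, 3)))), Mul(-2, -3)), -49892)), -1) = Pow(Add(Rational(-1, 9088879), Mul(Add(Mul(5, Add(-3, Add(-3, -3))), 6), -49892)), -1) = Pow(Add(Rational(-1, 9088879), Mul(Add(Mul(5, Add(-3, -6)), 6), -49892)), -1) = Pow(Add(Rational(-1, 9088879), Mul(Add(Mul(5, -9), 6), -49892)), -1) = Pow(Add(Rational(-1, 9088879), Mul(Add(-45, 6), -49892)), -1) = Pow(Add(Rational(-1, 9088879), Mul(-39, -49892)), -1) = Pow(Add(Rational(-1, 9088879), 1945788), -1) = Pow(Rational(17685031691651, 9088879), -1) = Rational(9088879, 17685031691651)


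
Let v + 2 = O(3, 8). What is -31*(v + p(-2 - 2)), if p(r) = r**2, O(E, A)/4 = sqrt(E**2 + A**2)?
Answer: -434 - 124*sqrt(73) ≈ -1493.5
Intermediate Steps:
O(E, A) = 4*sqrt(A**2 + E**2) (O(E, A) = 4*sqrt(E**2 + A**2) = 4*sqrt(A**2 + E**2))
v = -2 + 4*sqrt(73) (v = -2 + 4*sqrt(8**2 + 3**2) = -2 + 4*sqrt(64 + 9) = -2 + 4*sqrt(73) ≈ 32.176)
-31*(v + p(-2 - 2)) = -31*((-2 + 4*sqrt(73)) + (-2 - 2)**2) = -31*((-2 + 4*sqrt(73)) + (-4)**2) = -31*((-2 + 4*sqrt(73)) + 16) = -31*(14 + 4*sqrt(73)) = -434 - 124*sqrt(73)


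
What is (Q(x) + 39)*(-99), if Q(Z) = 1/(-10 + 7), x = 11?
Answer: -3828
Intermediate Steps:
Q(Z) = -⅓ (Q(Z) = 1/(-3) = -⅓)
(Q(x) + 39)*(-99) = (-⅓ + 39)*(-99) = (116/3)*(-99) = -3828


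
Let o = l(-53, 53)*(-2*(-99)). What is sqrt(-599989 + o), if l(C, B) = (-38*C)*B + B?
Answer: sqrt(20545421) ≈ 4532.7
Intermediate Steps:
l(C, B) = B - 38*B*C (l(C, B) = -38*B*C + B = B - 38*B*C)
o = 21145410 (o = (53*(1 - 38*(-53)))*(-2*(-99)) = (53*(1 + 2014))*198 = (53*2015)*198 = 106795*198 = 21145410)
sqrt(-599989 + o) = sqrt(-599989 + 21145410) = sqrt(20545421)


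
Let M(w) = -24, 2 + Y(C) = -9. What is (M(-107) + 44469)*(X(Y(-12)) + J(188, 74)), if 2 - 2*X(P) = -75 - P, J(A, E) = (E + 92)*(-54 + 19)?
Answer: -256758765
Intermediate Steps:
Y(C) = -11 (Y(C) = -2 - 9 = -11)
J(A, E) = -3220 - 35*E (J(A, E) = (92 + E)*(-35) = -3220 - 35*E)
X(P) = 77/2 + P/2 (X(P) = 1 - (-75 - P)/2 = 1 + (75/2 + P/2) = 77/2 + P/2)
(M(-107) + 44469)*(X(Y(-12)) + J(188, 74)) = (-24 + 44469)*((77/2 + (½)*(-11)) + (-3220 - 35*74)) = 44445*((77/2 - 11/2) + (-3220 - 2590)) = 44445*(33 - 5810) = 44445*(-5777) = -256758765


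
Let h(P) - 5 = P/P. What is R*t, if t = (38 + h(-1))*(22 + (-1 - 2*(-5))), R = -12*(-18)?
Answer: 294624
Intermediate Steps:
R = 216
h(P) = 6 (h(P) = 5 + P/P = 5 + 1 = 6)
t = 1364 (t = (38 + 6)*(22 + (-1 - 2*(-5))) = 44*(22 + (-1 + 10)) = 44*(22 + 9) = 44*31 = 1364)
R*t = 216*1364 = 294624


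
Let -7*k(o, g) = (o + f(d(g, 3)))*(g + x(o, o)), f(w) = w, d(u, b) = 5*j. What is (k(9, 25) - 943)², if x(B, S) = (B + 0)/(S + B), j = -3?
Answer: 41576704/49 ≈ 8.4850e+5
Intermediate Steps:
x(B, S) = B/(B + S)
d(u, b) = -15 (d(u, b) = 5*(-3) = -15)
k(o, g) = -(½ + g)*(-15 + o)/7 (k(o, g) = -(o - 15)*(g + o/(o + o))/7 = -(-15 + o)*(g + o/((2*o)))/7 = -(-15 + o)*(g + o*(1/(2*o)))/7 = -(-15 + o)*(g + ½)/7 = -(-15 + o)*(½ + g)/7 = -(½ + g)*(-15 + o)/7)
(k(9, 25) - 943)² = ((15/14 - 1/14*9 + (15/7)*25 - ⅐*25*9) - 943)² = ((15/14 - 9/14 + 375/7 - 225/7) - 943)² = (153/7 - 943)² = (-6448/7)² = 41576704/49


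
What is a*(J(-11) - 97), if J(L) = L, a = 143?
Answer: -15444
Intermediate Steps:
a*(J(-11) - 97) = 143*(-11 - 97) = 143*(-108) = -15444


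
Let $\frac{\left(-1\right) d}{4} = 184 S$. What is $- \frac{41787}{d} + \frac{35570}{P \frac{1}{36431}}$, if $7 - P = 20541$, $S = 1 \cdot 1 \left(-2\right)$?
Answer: $- \frac{954175120249}{15113024} \approx -63136.0$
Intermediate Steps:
$S = -2$ ($S = 1 \left(-2\right) = -2$)
$P = -20534$ ($P = 7 - 20541 = -20534$)
$d = 1472$ ($d = - 4 \cdot 184 \left(-2\right) = \left(-4\right) \left(-368\right) = 1472$)
$- \frac{41787}{d} + \frac{35570}{P \frac{1}{36431}} = - \frac{41787}{1472} + \frac{35570}{\left(-20534\right) \frac{1}{36431}} = \left(-41787\right) \frac{1}{1472} + \frac{35570}{\left(-20534\right) \frac{1}{36431}} = - \frac{41787}{1472} + \frac{35570}{- \frac{20534}{36431}} = - \frac{41787}{1472} + 35570 \left(- \frac{36431}{20534}\right) = - \frac{41787}{1472} - \frac{647925335}{10267} = - \frac{954175120249}{15113024}$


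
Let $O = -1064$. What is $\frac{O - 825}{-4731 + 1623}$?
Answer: $\frac{1889}{3108} \approx 0.60779$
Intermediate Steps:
$\frac{O - 825}{-4731 + 1623} = \frac{-1064 - 825}{-4731 + 1623} = - \frac{1889}{-3108} = \left(-1889\right) \left(- \frac{1}{3108}\right) = \frac{1889}{3108}$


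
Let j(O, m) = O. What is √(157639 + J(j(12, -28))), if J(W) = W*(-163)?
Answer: √155683 ≈ 394.57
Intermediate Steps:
J(W) = -163*W
√(157639 + J(j(12, -28))) = √(157639 - 163*12) = √(157639 - 1956) = √155683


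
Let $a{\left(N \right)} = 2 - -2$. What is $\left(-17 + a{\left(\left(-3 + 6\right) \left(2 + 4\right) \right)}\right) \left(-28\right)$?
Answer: $364$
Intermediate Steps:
$a{\left(N \right)} = 4$ ($a{\left(N \right)} = 2 + 2 = 4$)
$\left(-17 + a{\left(\left(-3 + 6\right) \left(2 + 4\right) \right)}\right) \left(-28\right) = \left(-17 + 4\right) \left(-28\right) = \left(-13\right) \left(-28\right) = 364$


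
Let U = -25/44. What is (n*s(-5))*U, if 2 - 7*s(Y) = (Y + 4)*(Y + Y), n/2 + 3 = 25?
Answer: 200/7 ≈ 28.571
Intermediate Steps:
n = 44 (n = -6 + 2*25 = -6 + 50 = 44)
U = -25/44 (U = -25*1/44 = -25/44 ≈ -0.56818)
s(Y) = 2/7 - 2*Y*(4 + Y)/7 (s(Y) = 2/7 - (Y + 4)*(Y + Y)/7 = 2/7 - (4 + Y)*2*Y/7 = 2/7 - 2*Y*(4 + Y)/7)
(n*s(-5))*U = (44*(2/7 - 8/7*(-5) - 2/7*(-5)²))*(-25/44) = (44*(2/7 + 40/7 - 2/7*25))*(-25/44) = (44*(2/7 + 40/7 - 50/7))*(-25/44) = (44*(-8/7))*(-25/44) = -352/7*(-25/44) = 200/7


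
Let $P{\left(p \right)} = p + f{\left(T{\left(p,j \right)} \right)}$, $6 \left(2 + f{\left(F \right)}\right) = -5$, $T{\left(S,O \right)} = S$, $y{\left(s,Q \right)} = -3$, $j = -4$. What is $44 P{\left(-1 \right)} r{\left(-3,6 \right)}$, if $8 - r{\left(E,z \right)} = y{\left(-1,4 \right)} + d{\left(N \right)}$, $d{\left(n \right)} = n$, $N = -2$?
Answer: $- \frac{6578}{3} \approx -2192.7$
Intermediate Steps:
$f{\left(F \right)} = - \frac{17}{6}$ ($f{\left(F \right)} = -2 + \frac{1}{6} \left(-5\right) = -2 - \frac{5}{6} = - \frac{17}{6}$)
$P{\left(p \right)} = - \frac{17}{6} + p$ ($P{\left(p \right)} = p - \frac{17}{6} = - \frac{17}{6} + p$)
$r{\left(E,z \right)} = 13$ ($r{\left(E,z \right)} = 8 - \left(-3 - 2\right) = 8 - -5 = 8 + 5 = 13$)
$44 P{\left(-1 \right)} r{\left(-3,6 \right)} = 44 \left(- \frac{17}{6} - 1\right) 13 = 44 \left(- \frac{23}{6}\right) 13 = \left(- \frac{506}{3}\right) 13 = - \frac{6578}{3}$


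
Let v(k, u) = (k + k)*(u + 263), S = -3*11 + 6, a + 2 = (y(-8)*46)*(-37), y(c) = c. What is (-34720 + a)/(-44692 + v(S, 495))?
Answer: 10553/42812 ≈ 0.24650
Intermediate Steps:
a = 13614 (a = -2 - 8*46*(-37) = -2 - 368*(-37) = -2 + 13616 = 13614)
S = -27 (S = -33 + 6 = -27)
v(k, u) = 2*k*(263 + u) (v(k, u) = (2*k)*(263 + u) = 2*k*(263 + u))
(-34720 + a)/(-44692 + v(S, 495)) = (-34720 + 13614)/(-44692 + 2*(-27)*(263 + 495)) = -21106/(-44692 + 2*(-27)*758) = -21106/(-44692 - 40932) = -21106/(-85624) = -21106*(-1/85624) = 10553/42812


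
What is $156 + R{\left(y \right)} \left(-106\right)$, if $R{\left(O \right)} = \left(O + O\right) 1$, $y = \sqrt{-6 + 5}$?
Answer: $156 - 212 i \approx 156.0 - 212.0 i$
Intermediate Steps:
$y = i$ ($y = \sqrt{-1} = i \approx 1.0 i$)
$R{\left(O \right)} = 2 O$ ($R{\left(O \right)} = 2 O 1 = 2 O$)
$156 + R{\left(y \right)} \left(-106\right) = 156 + 2 i \left(-106\right) = 156 - 212 i$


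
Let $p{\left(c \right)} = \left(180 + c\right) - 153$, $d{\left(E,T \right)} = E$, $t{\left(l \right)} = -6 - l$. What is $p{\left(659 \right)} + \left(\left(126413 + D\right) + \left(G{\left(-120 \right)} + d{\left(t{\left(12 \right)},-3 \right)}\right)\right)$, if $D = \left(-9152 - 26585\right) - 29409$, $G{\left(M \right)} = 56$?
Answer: $61991$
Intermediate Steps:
$D = -65146$ ($D = -35737 - 29409 = -65146$)
$p{\left(c \right)} = 27 + c$
$p{\left(659 \right)} + \left(\left(126413 + D\right) + \left(G{\left(-120 \right)} + d{\left(t{\left(12 \right)},-3 \right)}\right)\right) = \left(27 + 659\right) + \left(\left(126413 - 65146\right) + \left(56 - 18\right)\right) = 686 + \left(61267 + \left(56 - 18\right)\right) = 686 + \left(61267 + 38\right) = 686 + 61305 = 61991$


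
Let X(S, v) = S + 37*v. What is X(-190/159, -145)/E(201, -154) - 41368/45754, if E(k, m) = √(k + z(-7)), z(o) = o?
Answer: -20684/22877 - 853225*√194/30846 ≈ -386.17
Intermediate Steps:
E(k, m) = √(-7 + k) (E(k, m) = √(k - 7) = √(-7 + k))
X(-190/159, -145)/E(201, -154) - 41368/45754 = (-190/159 + 37*(-145))/(√(-7 + 201)) - 41368/45754 = (-190*1/159 - 5365)/(√194) - 41368*1/45754 = (-190/159 - 5365)*(√194/194) - 20684/22877 = -853225*√194/30846 - 20684/22877 = -20684/22877 - 853225*√194/30846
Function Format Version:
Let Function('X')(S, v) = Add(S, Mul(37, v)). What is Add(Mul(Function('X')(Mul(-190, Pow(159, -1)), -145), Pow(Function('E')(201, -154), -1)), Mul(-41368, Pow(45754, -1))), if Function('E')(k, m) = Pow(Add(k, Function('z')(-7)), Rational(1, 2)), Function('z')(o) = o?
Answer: Add(Rational(-20684, 22877), Mul(Rational(-853225, 30846), Pow(194, Rational(1, 2)))) ≈ -386.17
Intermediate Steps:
Function('E')(k, m) = Pow(Add(-7, k), Rational(1, 2)) (Function('E')(k, m) = Pow(Add(k, -7), Rational(1, 2)) = Pow(Add(-7, k), Rational(1, 2)))
Add(Mul(Function('X')(Mul(-190, Pow(159, -1)), -145), Pow(Function('E')(201, -154), -1)), Mul(-41368, Pow(45754, -1))) = Add(Mul(Add(Mul(-190, Pow(159, -1)), Mul(37, -145)), Pow(Pow(Add(-7, 201), Rational(1, 2)), -1)), Mul(-41368, Pow(45754, -1))) = Add(Mul(Add(Mul(-190, Rational(1, 159)), -5365), Pow(Pow(194, Rational(1, 2)), -1)), Mul(-41368, Rational(1, 45754))) = Add(Mul(Add(Rational(-190, 159), -5365), Mul(Rational(1, 194), Pow(194, Rational(1, 2)))), Rational(-20684, 22877)) = Add(Mul(Rational(-853225, 159), Mul(Rational(1, 194), Pow(194, Rational(1, 2)))), Rational(-20684, 22877)) = Add(Mul(Rational(-853225, 30846), Pow(194, Rational(1, 2))), Rational(-20684, 22877)) = Add(Rational(-20684, 22877), Mul(Rational(-853225, 30846), Pow(194, Rational(1, 2))))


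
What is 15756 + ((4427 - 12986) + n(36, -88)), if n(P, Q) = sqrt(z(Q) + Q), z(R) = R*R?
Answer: 7197 + 2*sqrt(1914) ≈ 7284.5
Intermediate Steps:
z(R) = R**2
n(P, Q) = sqrt(Q + Q**2) (n(P, Q) = sqrt(Q**2 + Q) = sqrt(Q + Q**2))
15756 + ((4427 - 12986) + n(36, -88)) = 15756 + ((4427 - 12986) + sqrt(-88*(1 - 88))) = 15756 + (-8559 + sqrt(-88*(-87))) = 15756 + (-8559 + sqrt(7656)) = 15756 + (-8559 + 2*sqrt(1914)) = 7197 + 2*sqrt(1914)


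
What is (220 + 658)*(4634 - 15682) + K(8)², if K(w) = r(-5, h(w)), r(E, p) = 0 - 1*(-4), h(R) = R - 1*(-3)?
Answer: -9700128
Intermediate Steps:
h(R) = 3 + R (h(R) = R + 3 = 3 + R)
r(E, p) = 4 (r(E, p) = 0 + 4 = 4)
K(w) = 4
(220 + 658)*(4634 - 15682) + K(8)² = (220 + 658)*(4634 - 15682) + 4² = 878*(-11048) + 16 = -9700144 + 16 = -9700128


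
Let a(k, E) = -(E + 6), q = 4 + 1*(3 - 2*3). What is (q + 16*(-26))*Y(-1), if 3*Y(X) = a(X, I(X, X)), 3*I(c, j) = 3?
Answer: 2905/3 ≈ 968.33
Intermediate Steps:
I(c, j) = 1 (I(c, j) = (1/3)*3 = 1)
q = 1 (q = 4 + 1*(3 - 1*6) = 4 + 1*(3 - 6) = 4 + 1*(-3) = 4 - 3 = 1)
a(k, E) = -6 - E (a(k, E) = -(6 + E) = -6 - E)
Y(X) = -7/3 (Y(X) = (-6 - 1*1)/3 = (-6 - 1)/3 = (1/3)*(-7) = -7/3)
(q + 16*(-26))*Y(-1) = (1 + 16*(-26))*(-7/3) = (1 - 416)*(-7/3) = -415*(-7/3) = 2905/3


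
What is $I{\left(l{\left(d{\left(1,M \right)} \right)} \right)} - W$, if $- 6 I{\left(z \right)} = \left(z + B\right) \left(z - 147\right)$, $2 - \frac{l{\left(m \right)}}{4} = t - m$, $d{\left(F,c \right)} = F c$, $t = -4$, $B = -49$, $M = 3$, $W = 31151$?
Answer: $- \frac{62783}{2} \approx -31392.0$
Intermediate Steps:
$l{\left(m \right)} = 24 + 4 m$ ($l{\left(m \right)} = 8 - 4 \left(-4 - m\right) = 8 + \left(16 + 4 m\right) = 24 + 4 m$)
$I{\left(z \right)} = - \frac{\left(-147 + z\right) \left(-49 + z\right)}{6}$ ($I{\left(z \right)} = - \frac{\left(z - 49\right) \left(z - 147\right)}{6} = - \frac{\left(-49 + z\right) \left(-147 + z\right)}{6} = - \frac{\left(-147 + z\right) \left(-49 + z\right)}{6}$)
$I{\left(l{\left(d{\left(1,M \right)} \right)} \right)} - W = \left(- \frac{2401}{2} - \frac{\left(24 + 4 \cdot 1 \cdot 3\right)^{2}}{6} + \frac{98 \left(24 + 4 \cdot 1 \cdot 3\right)}{3}\right) - 31151 = \left(- \frac{2401}{2} - \frac{\left(24 + 4 \cdot 3\right)^{2}}{6} + \frac{98 \left(24 + 4 \cdot 3\right)}{3}\right) - 31151 = \left(- \frac{2401}{2} - \frac{\left(24 + 12\right)^{2}}{6} + \frac{98 \left(24 + 12\right)}{3}\right) - 31151 = \left(- \frac{2401}{2} - \frac{36^{2}}{6} + \frac{98}{3} \cdot 36\right) - 31151 = \left(- \frac{2401}{2} - 216 + 1176\right) - 31151 = - \frac{481}{2} - 31151 = - \frac{62783}{2}$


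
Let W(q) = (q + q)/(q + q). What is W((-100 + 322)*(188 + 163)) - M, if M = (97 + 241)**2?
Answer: -114243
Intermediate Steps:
W(q) = 1 (W(q) = (2*q)/((2*q)) = (2*q)*(1/(2*q)) = 1)
M = 114244 (M = 338**2 = 114244)
W((-100 + 322)*(188 + 163)) - M = 1 - 1*114244 = 1 - 114244 = -114243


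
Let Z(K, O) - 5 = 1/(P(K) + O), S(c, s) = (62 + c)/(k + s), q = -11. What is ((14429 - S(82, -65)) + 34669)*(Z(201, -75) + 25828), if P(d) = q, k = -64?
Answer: 2345228887947/1849 ≈ 1.2684e+9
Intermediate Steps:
S(c, s) = (62 + c)/(-64 + s)
P(d) = -11
Z(K, O) = 5 + 1/(-11 + O)
((14429 - S(82, -65)) + 34669)*(Z(201, -75) + 25828) = ((14429 - (62 + 82)/(-64 - 65)) + 34669)*((-54 + 5*(-75))/(-11 - 75) + 25828) = ((14429 - 144/(-129)) + 34669)*((-54 - 375)/(-86) + 25828) = ((14429 - (-1)*144/129) + 34669)*(-1/86*(-429) + 25828) = ((14429 - 1*(-48/43)) + 34669)*(429/86 + 25828) = ((14429 + 48/43) + 34669)*(2221637/86) = (620495/43 + 34669)*(2221637/86) = (2111262/43)*(2221637/86) = 2345228887947/1849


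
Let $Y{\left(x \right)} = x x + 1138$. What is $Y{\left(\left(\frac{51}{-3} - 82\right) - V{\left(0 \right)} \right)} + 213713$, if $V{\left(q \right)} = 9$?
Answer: $226515$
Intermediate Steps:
$Y{\left(x \right)} = 1138 + x^{2}$ ($Y{\left(x \right)} = x^{2} + 1138 = 1138 + x^{2}$)
$Y{\left(\left(\frac{51}{-3} - 82\right) - V{\left(0 \right)} \right)} + 213713 = \left(1138 + \left(\left(\frac{51}{-3} - 82\right) - 9\right)^{2}\right) + 213713 = \left(1138 + \left(\left(51 \left(- \frac{1}{3}\right) - 82\right) - 9\right)^{2}\right) + 213713 = \left(1138 + \left(\left(-17 - 82\right) - 9\right)^{2}\right) + 213713 = \left(1138 + \left(-99 - 9\right)^{2}\right) + 213713 = \left(1138 + \left(-108\right)^{2}\right) + 213713 = \left(1138 + 11664\right) + 213713 = 12802 + 213713 = 226515$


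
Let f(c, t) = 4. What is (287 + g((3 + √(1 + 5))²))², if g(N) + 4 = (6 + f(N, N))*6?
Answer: 117649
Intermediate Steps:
g(N) = 56 (g(N) = -4 + (6 + 4)*6 = -4 + 10*6 = -4 + 60 = 56)
(287 + g((3 + √(1 + 5))²))² = (287 + 56)² = 343² = 117649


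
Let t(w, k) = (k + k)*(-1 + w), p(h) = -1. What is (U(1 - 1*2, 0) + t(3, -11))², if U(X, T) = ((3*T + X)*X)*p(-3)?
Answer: 2025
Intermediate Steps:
t(w, k) = 2*k*(-1 + w) (t(w, k) = (2*k)*(-1 + w) = 2*k*(-1 + w))
U(X, T) = -X*(X + 3*T) (U(X, T) = ((3*T + X)*X)*(-1) = ((X + 3*T)*X)*(-1) = (X*(X + 3*T))*(-1) = -X*(X + 3*T))
(U(1 - 1*2, 0) + t(3, -11))² = (-(1 - 1*2)*((1 - 1*2) + 3*0) + 2*(-11)*(-1 + 3))² = (-(1 - 2)*((1 - 2) + 0) + 2*(-11)*2)² = (-1*(-1)*(-1 + 0) - 44)² = (-1*(-1)*(-1) - 44)² = (-1 - 44)² = (-45)² = 2025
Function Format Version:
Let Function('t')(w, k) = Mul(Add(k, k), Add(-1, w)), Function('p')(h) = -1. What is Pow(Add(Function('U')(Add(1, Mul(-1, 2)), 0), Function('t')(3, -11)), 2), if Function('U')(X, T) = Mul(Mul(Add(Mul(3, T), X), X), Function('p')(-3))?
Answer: 2025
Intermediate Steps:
Function('t')(w, k) = Mul(2, k, Add(-1, w)) (Function('t')(w, k) = Mul(Mul(2, k), Add(-1, w)) = Mul(2, k, Add(-1, w)))
Function('U')(X, T) = Mul(-1, X, Add(X, Mul(3, T))) (Function('U')(X, T) = Mul(Mul(Add(Mul(3, T), X), X), -1) = Mul(Mul(Add(X, Mul(3, T)), X), -1) = Mul(Mul(X, Add(X, Mul(3, T))), -1) = Mul(-1, X, Add(X, Mul(3, T))))
Pow(Add(Function('U')(Add(1, Mul(-1, 2)), 0), Function('t')(3, -11)), 2) = Pow(Add(Mul(-1, Add(1, Mul(-1, 2)), Add(Add(1, Mul(-1, 2)), Mul(3, 0))), Mul(2, -11, Add(-1, 3))), 2) = Pow(Add(Mul(-1, Add(1, -2), Add(Add(1, -2), 0)), Mul(2, -11, 2)), 2) = Pow(Add(Mul(-1, -1, Add(-1, 0)), -44), 2) = Pow(Add(Mul(-1, -1, -1), -44), 2) = Pow(Add(-1, -44), 2) = Pow(-45, 2) = 2025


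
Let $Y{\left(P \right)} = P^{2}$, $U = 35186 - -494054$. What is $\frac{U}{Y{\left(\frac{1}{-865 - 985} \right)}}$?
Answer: $1811323900000$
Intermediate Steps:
$U = 529240$ ($U = 35186 + 494054 = 529240$)
$\frac{U}{Y{\left(\frac{1}{-865 - 985} \right)}} = \frac{529240}{\left(\frac{1}{-865 - 985}\right)^{2}} = \frac{529240}{\left(\frac{1}{-1850}\right)^{2}} = \frac{529240}{\left(- \frac{1}{1850}\right)^{2}} = 529240 \frac{1}{\frac{1}{3422500}} = 529240 \cdot 3422500 = 1811323900000$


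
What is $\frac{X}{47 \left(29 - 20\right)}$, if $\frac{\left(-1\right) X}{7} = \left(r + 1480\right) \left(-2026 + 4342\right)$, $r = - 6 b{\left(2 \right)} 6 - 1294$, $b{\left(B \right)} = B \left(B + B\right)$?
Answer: $\frac{183736}{47} \approx 3909.3$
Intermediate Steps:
$b{\left(B \right)} = 2 B^{2}$ ($b{\left(B \right)} = B 2 B = 2 B^{2}$)
$r = -1582$ ($r = - 6 \cdot 2 \cdot 2^{2} \cdot 6 - 1294 = - 6 \cdot 2 \cdot 4 \cdot 6 - 1294 = \left(-6\right) 8 \cdot 6 - 1294 = \left(-48\right) 6 - 1294 = -288 - 1294 = -1582$)
$X = 1653624$ ($X = - 7 \left(-1582 + 1480\right) \left(-2026 + 4342\right) = - 7 \left(\left(-102\right) 2316\right) = \left(-7\right) \left(-236232\right) = 1653624$)
$\frac{X}{47 \left(29 - 20\right)} = \frac{1653624}{47 \left(29 - 20\right)} = \frac{1653624}{47 \cdot 9} = \frac{1653624}{423} = 1653624 \cdot \frac{1}{423} = \frac{183736}{47}$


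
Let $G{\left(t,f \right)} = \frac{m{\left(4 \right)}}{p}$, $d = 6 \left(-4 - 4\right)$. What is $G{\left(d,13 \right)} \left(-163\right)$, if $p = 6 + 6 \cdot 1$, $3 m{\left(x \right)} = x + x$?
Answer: $- \frac{326}{9} \approx -36.222$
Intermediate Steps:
$m{\left(x \right)} = \frac{2 x}{3}$ ($m{\left(x \right)} = \frac{x + x}{3} = \frac{2 x}{3}$)
$d = -48$ ($d = 6 \left(-4 - 4\right) = 6 \left(-8\right) = -48$)
$p = 12$ ($p = 6 + 6 = 12$)
$G{\left(t,f \right)} = \frac{2}{9}$ ($G{\left(t,f \right)} = \frac{\frac{2}{3} \cdot 4}{12} = \frac{8}{3} \cdot \frac{1}{12} = \frac{2}{9}$)
$G{\left(d,13 \right)} \left(-163\right) = \frac{2}{9} \left(-163\right) = - \frac{326}{9}$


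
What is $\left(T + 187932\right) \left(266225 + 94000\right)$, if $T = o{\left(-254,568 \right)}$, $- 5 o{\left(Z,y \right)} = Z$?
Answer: $67716104130$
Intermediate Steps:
$o{\left(Z,y \right)} = - \frac{Z}{5}$
$T = \frac{254}{5}$ ($T = \left(- \frac{1}{5}\right) \left(-254\right) = \frac{254}{5} \approx 50.8$)
$\left(T + 187932\right) \left(266225 + 94000\right) = \left(\frac{254}{5} + 187932\right) \left(266225 + 94000\right) = \frac{939914}{5} \cdot 360225 = 67716104130$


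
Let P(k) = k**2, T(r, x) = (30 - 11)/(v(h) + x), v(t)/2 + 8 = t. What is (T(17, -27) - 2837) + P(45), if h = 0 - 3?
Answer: -39807/49 ≈ -812.39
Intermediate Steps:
h = -3
v(t) = -16 + 2*t
T(r, x) = 19/(-22 + x) (T(r, x) = (30 - 11)/((-16 + 2*(-3)) + x) = 19/((-16 - 6) + x) = 19/(-22 + x))
(T(17, -27) - 2837) + P(45) = (19/(-22 - 27) - 2837) + 45**2 = (19/(-49) - 2837) + 2025 = (19*(-1/49) - 2837) + 2025 = (-19/49 - 2837) + 2025 = -139032/49 + 2025 = -39807/49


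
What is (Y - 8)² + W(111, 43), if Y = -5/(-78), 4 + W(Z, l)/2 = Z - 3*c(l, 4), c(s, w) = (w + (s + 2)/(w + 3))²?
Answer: -111958103/298116 ≈ -375.55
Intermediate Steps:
c(s, w) = (w + (2 + s)/(3 + w))²
W(Z, l) = -8 + 2*Z - 6*(30 + l)²/49 (W(Z, l) = -8 + 2*(Z - 3*(2 + l + 4² + 3*4)²/(3 + 4)²) = -8 + 2*(Z - 3*(2 + l + 16 + 12)²/7²) = -8 + 2*(Z - 3*(30 + l)²/49) = -8 + (2*Z - 6*(30 + l)²/49) = -8 + 2*Z - 6*(30 + l)²/49)
Y = 5/78 (Y = -5*(-1/78) = 5/78 ≈ 0.064103)
(Y - 8)² + W(111, 43) = (5/78 - 8)² + (-8 + 2*111 - 6*(30 + 43)²/49) = (-619/78)² + (-8 + 222 - 6/49*73²) = 383161/6084 + (-8 + 222 - 6/49*5329) = 383161/6084 + (-8 + 222 - 31974/49) = 383161/6084 - 21488/49 = -111958103/298116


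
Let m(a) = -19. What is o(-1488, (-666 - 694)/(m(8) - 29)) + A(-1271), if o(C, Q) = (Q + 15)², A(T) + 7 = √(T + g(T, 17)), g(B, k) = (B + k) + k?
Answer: 16837/9 + 2*I*√627 ≈ 1870.8 + 50.08*I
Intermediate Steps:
g(B, k) = B + 2*k
A(T) = -7 + √(34 + 2*T) (A(T) = -7 + √(T + (T + 2*17)) = -7 + √(T + (T + 34)) = -7 + √(T + (34 + T)) = -7 + √(34 + 2*T))
o(C, Q) = (15 + Q)²
o(-1488, (-666 - 694)/(m(8) - 29)) + A(-1271) = (15 + (-666 - 694)/(-19 - 29))² + (-7 + √(34 + 2*(-1271))) = (15 - 1360/(-48))² + (-7 + √(34 - 2542)) = (15 - 1360*(-1/48))² + (-7 + √(-2508)) = (15 + 85/3)² + (-7 + 2*I*√627) = (130/3)² + (-7 + 2*I*√627) = 16900/9 + (-7 + 2*I*√627) = 16837/9 + 2*I*√627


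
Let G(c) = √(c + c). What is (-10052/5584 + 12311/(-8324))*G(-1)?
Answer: -2381523*I*√2/726269 ≈ -4.6374*I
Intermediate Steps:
G(c) = √2*√c (G(c) = √(2*c) = √2*√c)
(-10052/5584 + 12311/(-8324))*G(-1) = (-10052/5584 + 12311/(-8324))*(√2*√(-1)) = (-10052*1/5584 + 12311*(-1/8324))*(√2*I) = (-2513/1396 - 12311/8324)*(I*√2) = -2381523*I*√2/726269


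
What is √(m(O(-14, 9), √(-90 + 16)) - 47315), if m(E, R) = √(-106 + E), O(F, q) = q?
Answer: √(-47315 + I*√97) ≈ 0.023 + 217.52*I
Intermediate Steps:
√(m(O(-14, 9), √(-90 + 16)) - 47315) = √(√(-106 + 9) - 47315) = √(√(-97) - 47315) = √(I*√97 - 47315) = √(-47315 + I*√97)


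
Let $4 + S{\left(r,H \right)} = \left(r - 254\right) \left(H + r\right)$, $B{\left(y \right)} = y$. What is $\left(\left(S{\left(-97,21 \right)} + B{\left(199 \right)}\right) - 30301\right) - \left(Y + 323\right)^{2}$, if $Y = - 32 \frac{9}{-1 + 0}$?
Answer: $-376751$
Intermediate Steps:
$S{\left(r,H \right)} = -4 + \left(-254 + r\right) \left(H + r\right)$ ($S{\left(r,H \right)} = -4 + \left(r - 254\right) \left(H + r\right) = -4 + \left(-254 + r\right) \left(H + r\right)$)
$Y = 288$ ($Y = - 32 \frac{9}{-1} = - 32 \cdot 9 \left(-1\right) = \left(-32\right) \left(-9\right) = 288$)
$\left(\left(S{\left(-97,21 \right)} + B{\left(199 \right)}\right) - 30301\right) - \left(Y + 323\right)^{2} = \left(\left(\left(-4 + \left(-97\right)^{2} - 5334 - -24638 + 21 \left(-97\right)\right) + 199\right) - 30301\right) - \left(288 + 323\right)^{2} = \left(\left(\left(-4 + 9409 - 5334 + 24638 - 2037\right) + 199\right) - 30301\right) - 611^{2} = \left(\left(26672 + 199\right) - 30301\right) - 373321 = \left(26871 - 30301\right) - 373321 = -3430 - 373321 = -376751$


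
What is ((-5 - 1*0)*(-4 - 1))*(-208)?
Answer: -5200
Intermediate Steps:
((-5 - 1*0)*(-4 - 1))*(-208) = ((-5 + 0)*(-5))*(-208) = -5*(-5)*(-208) = 25*(-208) = -5200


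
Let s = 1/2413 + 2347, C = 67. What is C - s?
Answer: -5501641/2413 ≈ -2280.0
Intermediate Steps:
s = 5663312/2413 (s = 1/2413 + 2347 = 5663312/2413 ≈ 2347.0)
C - s = 67 - 1*5663312/2413 = 67 - 5663312/2413 = -5501641/2413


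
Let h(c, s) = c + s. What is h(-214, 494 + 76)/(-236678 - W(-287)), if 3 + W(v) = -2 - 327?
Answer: -178/118173 ≈ -0.0015063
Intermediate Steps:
W(v) = -332 (W(v) = -3 + (-2 - 327) = -3 - 329 = -332)
h(-214, 494 + 76)/(-236678 - W(-287)) = (-214 + (494 + 76))/(-236678 - 1*(-332)) = (-214 + 570)/(-236678 + 332) = 356/(-236346) = 356*(-1/236346) = -178/118173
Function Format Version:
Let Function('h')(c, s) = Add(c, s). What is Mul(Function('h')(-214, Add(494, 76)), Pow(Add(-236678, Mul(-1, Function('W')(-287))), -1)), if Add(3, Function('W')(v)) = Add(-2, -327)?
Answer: Rational(-178, 118173) ≈ -0.0015063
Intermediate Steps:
Function('W')(v) = -332 (Function('W')(v) = Add(-3, Add(-2, -327)) = Add(-3, -329) = -332)
Mul(Function('h')(-214, Add(494, 76)), Pow(Add(-236678, Mul(-1, Function('W')(-287))), -1)) = Mul(Add(-214, Add(494, 76)), Pow(Add(-236678, Mul(-1, -332)), -1)) = Mul(Add(-214, 570), Pow(Add(-236678, 332), -1)) = Mul(356, Pow(-236346, -1)) = Mul(356, Rational(-1, 236346)) = Rational(-178, 118173)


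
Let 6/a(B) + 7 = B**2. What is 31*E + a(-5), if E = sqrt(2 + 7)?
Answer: 280/3 ≈ 93.333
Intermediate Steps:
a(B) = 6/(-7 + B**2)
E = 3 (E = sqrt(9) = 3)
31*E + a(-5) = 31*3 + 6/(-7 + (-5)**2) = 93 + 6/(-7 + 25) = 93 + 6/18 = 93 + 6*(1/18) = 93 + 1/3 = 280/3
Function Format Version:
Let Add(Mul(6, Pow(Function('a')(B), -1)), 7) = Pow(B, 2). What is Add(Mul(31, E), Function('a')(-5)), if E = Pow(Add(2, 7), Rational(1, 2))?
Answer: Rational(280, 3) ≈ 93.333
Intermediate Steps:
Function('a')(B) = Mul(6, Pow(Add(-7, Pow(B, 2)), -1))
E = 3 (E = Pow(9, Rational(1, 2)) = 3)
Add(Mul(31, E), Function('a')(-5)) = Add(Mul(31, 3), Mul(6, Pow(Add(-7, Pow(-5, 2)), -1))) = Add(93, Mul(6, Pow(Add(-7, 25), -1))) = Add(93, Mul(6, Pow(18, -1))) = Add(93, Mul(6, Rational(1, 18))) = Add(93, Rational(1, 3)) = Rational(280, 3)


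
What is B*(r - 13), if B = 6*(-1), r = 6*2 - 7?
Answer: 48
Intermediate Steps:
r = 5 (r = 12 - 7 = 5)
B = -6
B*(r - 13) = -6*(5 - 13) = -6*(-8) = 48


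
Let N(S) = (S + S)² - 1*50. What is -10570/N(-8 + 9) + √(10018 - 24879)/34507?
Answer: 5285/23 + I*√14861/34507 ≈ 229.78 + 0.0035328*I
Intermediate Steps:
N(S) = -50 + 4*S² (N(S) = (2*S)² - 50 = 4*S² - 50 = -50 + 4*S²)
-10570/N(-8 + 9) + √(10018 - 24879)/34507 = -10570/(-50 + 4*(-8 + 9)²) + √(10018 - 24879)/34507 = -10570/(-50 + 4*1²) + √(-14861)*(1/34507) = -10570/(-50 + 4*1) + (I*√14861)*(1/34507) = -10570/(-50 + 4) + I*√14861/34507 = -10570/(-46) + I*√14861/34507 = -10570*(-1/46) + I*√14861/34507 = 5285/23 + I*√14861/34507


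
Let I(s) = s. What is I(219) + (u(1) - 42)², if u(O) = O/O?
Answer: 1900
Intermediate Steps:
u(O) = 1
I(219) + (u(1) - 42)² = 219 + (1 - 42)² = 219 + (-41)² = 219 + 1681 = 1900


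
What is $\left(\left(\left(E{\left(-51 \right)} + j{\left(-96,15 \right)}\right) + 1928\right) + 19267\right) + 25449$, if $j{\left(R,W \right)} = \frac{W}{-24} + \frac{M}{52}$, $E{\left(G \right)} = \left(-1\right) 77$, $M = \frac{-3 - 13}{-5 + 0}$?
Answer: $\frac{24214547}{520} \approx 46566.0$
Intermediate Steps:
$M = \frac{16}{5}$ ($M = - \frac{16}{-5} = \left(-16\right) \left(- \frac{1}{5}\right) = \frac{16}{5} \approx 3.2$)
$E{\left(G \right)} = -77$
$j{\left(R,W \right)} = \frac{4}{65} - \frac{W}{24}$ ($j{\left(R,W \right)} = \frac{W}{-24} + \frac{16}{5 \cdot 52} = W \left(- \frac{1}{24}\right) + \frac{16}{5} \cdot \frac{1}{52} = - \frac{W}{24} + \frac{4}{65} = \frac{4}{65} - \frac{W}{24}$)
$\left(\left(\left(E{\left(-51 \right)} + j{\left(-96,15 \right)}\right) + 1928\right) + 19267\right) + 25449 = \left(\left(\left(-77 + \left(\frac{4}{65} - \frac{5}{8}\right)\right) + 1928\right) + 19267\right) + 25449 = \left(\left(\left(-77 - \frac{293}{520}\right) + 1928\right) + 19267\right) + 25449 = \left(\left(- \frac{40333}{520} + 1928\right) + 19267\right) + 25449 = \left(\frac{962227}{520} + 19267\right) + 25449 = \frac{10981067}{520} + 25449 = \frac{24214547}{520}$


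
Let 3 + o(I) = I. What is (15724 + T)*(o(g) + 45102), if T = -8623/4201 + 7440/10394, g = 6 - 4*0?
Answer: 15483038604532785/21832597 ≈ 7.0917e+8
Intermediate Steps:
g = 6 (g = 6 + 0 = 6)
o(I) = -3 + I
T = -29186011/21832597 (T = -8623*1/4201 + 7440*(1/10394) = -8623/4201 + 3720/5197 = -29186011/21832597 ≈ -1.3368)
(15724 + T)*(o(g) + 45102) = (15724 - 29186011/21832597)*((-3 + 6) + 45102) = 343266569217*(3 + 45102)/21832597 = (343266569217/21832597)*45105 = 15483038604532785/21832597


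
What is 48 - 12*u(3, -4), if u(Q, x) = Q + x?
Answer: 60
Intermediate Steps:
48 - 12*u(3, -4) = 48 - 12*(3 - 4) = 48 - 12*(-1) = 48 + 12 = 60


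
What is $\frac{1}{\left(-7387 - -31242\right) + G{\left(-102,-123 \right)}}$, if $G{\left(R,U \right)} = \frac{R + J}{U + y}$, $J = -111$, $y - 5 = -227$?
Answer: $\frac{115}{2743396} \approx 4.1919 \cdot 10^{-5}$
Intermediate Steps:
$y = -222$ ($y = 5 - 227 = -222$)
$G{\left(R,U \right)} = \frac{-111 + R}{-222 + U}$ ($G{\left(R,U \right)} = \frac{R - 111}{U - 222} = \frac{-111 + R}{-222 + U}$)
$\frac{1}{\left(-7387 - -31242\right) + G{\left(-102,-123 \right)}} = \frac{1}{\left(-7387 - -31242\right) + \frac{-111 - 102}{-222 - 123}} = \frac{1}{\left(-7387 + 31242\right) + \frac{1}{-345} \left(-213\right)} = \frac{1}{23855 - - \frac{71}{115}} = \frac{1}{23855 + \frac{71}{115}} = \frac{1}{\frac{2743396}{115}} = \frac{115}{2743396}$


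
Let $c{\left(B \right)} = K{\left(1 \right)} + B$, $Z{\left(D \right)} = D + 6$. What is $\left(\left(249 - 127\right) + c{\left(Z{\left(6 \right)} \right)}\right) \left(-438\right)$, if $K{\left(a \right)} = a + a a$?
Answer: $-59568$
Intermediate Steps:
$K{\left(a \right)} = a + a^{2}$
$Z{\left(D \right)} = 6 + D$
$c{\left(B \right)} = 2 + B$ ($c{\left(B \right)} = 1 \left(1 + 1\right) + B = 1 \cdot 2 + B = 2 + B$)
$\left(\left(249 - 127\right) + c{\left(Z{\left(6 \right)} \right)}\right) \left(-438\right) = \left(\left(249 - 127\right) + \left(2 + \left(6 + 6\right)\right)\right) \left(-438\right) = \left(\left(249 - 127\right) + \left(2 + 12\right)\right) \left(-438\right) = \left(122 + 14\right) \left(-438\right) = 136 \left(-438\right) = -59568$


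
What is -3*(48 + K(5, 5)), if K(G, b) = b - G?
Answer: -144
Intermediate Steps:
-3*(48 + K(5, 5)) = -3*(48 + (5 - 1*5)) = -3*(48 + (5 - 5)) = -3*(48 + 0) = -3*48 = -144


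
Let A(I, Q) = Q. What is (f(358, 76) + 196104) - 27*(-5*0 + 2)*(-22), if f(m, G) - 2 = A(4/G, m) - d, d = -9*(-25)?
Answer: 197427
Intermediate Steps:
d = 225
f(m, G) = -223 + m (f(m, G) = 2 + (m - 1*225) = 2 + (m - 225) = 2 + (-225 + m) = -223 + m)
(f(358, 76) + 196104) - 27*(-5*0 + 2)*(-22) = ((-223 + 358) + 196104) - 27*(-5*0 + 2)*(-22) = (135 + 196104) - 27*(0 + 2)*(-22) = 196239 - 27*2*(-22) = 196239 - 54*(-22) = 196239 + 1188 = 197427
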